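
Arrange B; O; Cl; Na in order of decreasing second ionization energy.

Consider each +1 ion: B⁺ still has 2 valence electrons; O⁺ still has 5 valence electrons; Cl⁺ still has 6 valence electrons; Na⁺ is the bare [Ne] core.
Pulling an electron out of a noble-gas core costs far more than removing a remaining valence electron, so Na sits at the high end of IE_2.
Valence configurations: B⁺ [He]2s², O⁺ [He]2s²2p³, Cl⁺ [Ne]3s²3p⁴.
Approximate IE_2 values (kJ/mol): B 2427, O 3388, Cl 2298, Na 4562.
Putting it together, IE_2: Cl < B < O < Na.

Na > O > B > Cl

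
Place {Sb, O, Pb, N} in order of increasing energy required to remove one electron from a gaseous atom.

Pb < Sb < O < N

N is in period 2, group 15; O is in period 2, group 16; Sb is in period 5, group 15; Pb is in period 6, group 14.
First ionization energy rises across a period (greater Z_eff holds electrons more tightly) and falls down a group (valence electrons are farther from the nucleus).
Here both period and group differ, so the two effects have to be weighed against each other.
Sb > Pb: both effects reinforce here, so Sb is clearly the higher of the two.
O > Sb: both effects reinforce here, so O is clearly the higher of the two.
N > O: this pair runs against the simple trend — see the exception note.
Note the exception: N has a higher first ionization energy than O, contrary to the simple trend — pairing an electron in O's 2p⁴ costs repulsion energy, so O ionizes more easily than half-filled N (2p³).
Tabulated first ionization energy (kJ/mol): N 1402, O 1314, Sb 831, Pb 716.
So from lowest to highest: Pb < Sb < O < N.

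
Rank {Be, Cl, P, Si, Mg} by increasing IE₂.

Consider each +1 ion: Be⁺ still has 1 valence electron; Cl⁺ still has 6 valence electrons; P⁺ still has 4 valence electrons; Si⁺ still has 3 valence electrons; Mg⁺ still has 1 valence electron.
All are still removing valence electrons, so compare the +1 ions as you would atoms: IE_2 generally rises across a period (higher Z_eff) and falls down a group (larger shell), subject to the usual subshell exceptions.
Valence configurations: Be⁺ [He]2s¹, Cl⁺ [Ne]3s²3p⁴, P⁺ [Ne]3s²3p², Si⁺ [Ne]3s²3p¹, Mg⁺ [Ne]3s¹.
The numbers (kJ/mol): Be 1757, Cl 2298, P 1907, Si 1577, Mg 1451.
Overall IE_2 order: Mg < Si < Be < P < Cl.

Mg < Si < Be < P < Cl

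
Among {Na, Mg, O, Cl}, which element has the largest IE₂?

Na

Consider each +1 ion: Na⁺ is the bare [Ne] core; Mg⁺ still has 1 valence electron; O⁺ still has 5 valence electrons; Cl⁺ still has 6 valence electrons.
Breaking into a closed-shell core is much more expensive than removing a leftover valence electron — Na has the largest IE_2 here.
Valence configurations: Mg⁺ [Ne]3s¹, O⁺ [He]2s²2p³, Cl⁺ [Ne]3s²3p⁴.
Approximate IE_2 values (kJ/mol): Na 4562, Mg 1451, O 3388, Cl 2298.
So the second ionization energies run Mg < Cl < O < Na.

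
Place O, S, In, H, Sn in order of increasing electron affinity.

H is in period 1, group 1; O is in period 2, group 16; S is in period 3, group 16; In is in period 5, group 13; Sn is in period 5, group 14.
Adding an electron releases more energy for atoms nearer the top right (short of the noble gases).
Neither a single period nor a single group — weigh both effects.
H > In: period and group pull opposite ways; the down-group shift dominates (73 vs 29 kJ/mol).
Sn > H: period and group pull opposite ways; the across-period shift dominates (107 vs 73 kJ/mol).
O > Sn: both effects reinforce here, so O is clearly the higher of the two.
S > O: this pair runs against the simple trend — see the exception note.
Note the exception: S has a higher electron affinity than O, contrary to the simple trend — the compact 2p subshell of O repels the added electron more than S's larger 3p does.
For reference (kJ/mol): H 73, O 141, S 200, In 29, Sn 107.
So from lowest to highest: In < H < Sn < O < S.

In < H < Sn < O < S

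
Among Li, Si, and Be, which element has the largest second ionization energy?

Li

After 1 electron has been removed, what remains? Li⁺ is the bare [He] core; Si⁺ still has 3 valence electrons; Be⁺ still has 1 valence electron.
Breaking into a closed-shell core is much more expensive than removing a leftover valence electron — Li has the largest IE_2 here.
Valence configurations: Si⁺ [Ne]3s²3p¹, Be⁺ [He]2s¹.
Approximate IE_2 values (kJ/mol): Li 7298, Si 1577, Be 1757.
Putting it together, IE_2: Si < Be < Li.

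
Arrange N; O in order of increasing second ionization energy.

The second ionization energy removes an electron from the +1 ion. For each element: N⁺ still has 4 valence electrons; O⁺ still has 5 valence electrons.
All are still removing valence electrons, so compare the +1 ions as you would atoms: IE_2 generally rises across a period (higher Z_eff) and falls down a group (larger shell), subject to the usual subshell exceptions.
Valence configurations: N⁺ [He]2s²2p², O⁺ [He]2s²2p³.
Tabulated IE_2 (kJ/mol): N 2856, O 3388.
Overall IE_2 order: N < O.

N < O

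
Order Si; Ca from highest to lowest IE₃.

IE_3 is the cost of taking one more electron from the +2 cation: Si²⁺ still has 2 valence electrons; Ca²⁺ is the bare [Ar] core.
Core electrons are held far more tightly than valence electrons, so Ca tops the IE_3 order.
Approximate IE_3 values (kJ/mol): Si 3232, Ca 4912.
Overall IE_3 order: Si < Ca.

Ca, Si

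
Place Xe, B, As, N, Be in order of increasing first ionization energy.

B < Be < As < Xe < N

IE₁ increases left→right with effective nuclear charge and decreases top→bottom as the valence shell moves farther out.
Here both period and group differ, so the two effects have to be weighed against each other.
Be > B: this pair runs against the simple trend — see the exception note.
As > Be: period and group pull opposite ways; the across-period shift dominates (947 vs 900 kJ/mol).
Xe > As: the two effects oppose for this pair; the across-period effect wins (1170 vs 947 kJ/mol).
N > Xe: period and group pull opposite ways; the down-group shift dominates (1402 vs 1170 kJ/mol).
Note the exception: Be has a higher first ionization energy than B, contrary to the simple trend — removing B's lone 2p electron is easier than breaking Be's filled 2s².
Approximate values (kJ/mol): Be 900, B 801, N 1402, As 947, Xe 1170.
So from lowest to highest: B < Be < As < Xe < N.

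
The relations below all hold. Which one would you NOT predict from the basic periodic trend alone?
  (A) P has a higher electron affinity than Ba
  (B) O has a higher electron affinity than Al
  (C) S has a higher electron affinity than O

(C)

The general trend: electron affinity increases across a period and decreases down a group.
(A) P (period 3, group 15) vs Ba (period 6, group 2): the stated order agrees with the simple trend.
(B) O (period 2, group 16) vs Al (period 3, group 13): the stated order agrees with the simple trend.
(C) S (period 3, group 16) vs O (period 2, group 16): the stated order contradicts the simple trend.
The exception is (C): the compact 2p subshell of O repels the added electron more than S's larger 3p does.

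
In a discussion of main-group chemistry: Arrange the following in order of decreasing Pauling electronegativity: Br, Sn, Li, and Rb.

Br, Sn, Li, Rb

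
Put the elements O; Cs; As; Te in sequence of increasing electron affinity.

Cs, As, O, Te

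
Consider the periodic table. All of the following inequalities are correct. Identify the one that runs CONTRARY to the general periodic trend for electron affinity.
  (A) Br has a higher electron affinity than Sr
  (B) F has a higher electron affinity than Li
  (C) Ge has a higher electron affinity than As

(C)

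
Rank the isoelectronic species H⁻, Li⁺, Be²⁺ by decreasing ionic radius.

H⁻, Li⁺, Be²⁺

All of these have 2 electrons, so size is governed by nuclear charge alone: the more protons, the stronger the pull on the same electron cloud, and the smaller the ion.
Nuclear charges: Be²⁺ (Z=4), Li⁺ (Z=3), H⁻ (Z=1).
Largest to smallest: H⁻ > Li⁺ > Be²⁺.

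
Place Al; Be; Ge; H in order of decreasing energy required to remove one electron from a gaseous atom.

H is in period 1, group 1; Be is in period 2, group 2; Al is in period 3, group 13; Ge is in period 4, group 14.
First ionization energy rises across a period (greater Z_eff holds electrons more tightly) and falls down a group (valence electrons are farther from the nucleus).
A diagonal step moves right (one effect) and down (the opposite effect) at once.
Ge > Al: the two effects oppose for this pair; the across-period effect wins (762 vs 578 kJ/mol).
Be > Ge: period and group pull opposite ways; the down-group shift dominates (900 vs 762 kJ/mol).
H > Be: the two effects oppose for this pair; the down-group effect wins (1312 vs 900 kJ/mol).
Approximate values (kJ/mol): H 1312, Be 900, Al 578, Ge 762.
So from highest to lowest: H > Be > Ge > Al.

H, Be, Ge, Al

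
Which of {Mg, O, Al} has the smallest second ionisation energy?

Mg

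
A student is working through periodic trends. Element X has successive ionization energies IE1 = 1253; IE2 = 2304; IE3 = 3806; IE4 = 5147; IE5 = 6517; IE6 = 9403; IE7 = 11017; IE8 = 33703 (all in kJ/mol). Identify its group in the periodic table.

Group 17

Look for the largest jump between consecutive ionization energies: IE8/IE7 ≈ 3.1, far larger than any earlier ratio.
That jump marks the point where a core electron is being removed. So the atom has 7 valence electrons.
A main-group element with 7 valence electrons is in group 17.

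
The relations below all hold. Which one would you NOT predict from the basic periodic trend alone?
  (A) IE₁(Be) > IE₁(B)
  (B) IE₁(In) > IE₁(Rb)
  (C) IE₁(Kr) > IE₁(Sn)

(A)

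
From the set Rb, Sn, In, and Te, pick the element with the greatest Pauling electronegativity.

Te

Rb is in period 5, group 1; In is in period 5, group 13; Sn is in period 5, group 14; Te is in period 5, group 16.
Electronegativity increases across a period and decreases down a group, tracking effective nuclear charge and atomic size.
All lie in period 5, so electronegativity increases left to right.
The greatest Pauling electronegativity among these belongs to Te.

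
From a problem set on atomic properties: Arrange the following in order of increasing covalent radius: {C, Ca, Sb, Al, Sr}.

C, Al, Sb, Ca, Sr

C is in period 2, group 14; Al is in period 3, group 13; Ca is in period 4, group 2; Sr is in period 5, group 2; Sb is in period 5, group 15.
Atomic radius shrinks across a period as nuclear charge pulls the same shell inward, and grows down a group as new shells are added.
Neither a single period nor a single group — weigh both effects.
Al > C: both effects reinforce here, so Al is clearly the larger of the two.
Sb > Al: period and group pull opposite ways; the down-group shift dominates (140 vs 126 pm).
Ca > Sb: period and group pull opposite ways; the across-period shift dominates (171 vs 140 pm).
Sr > Ca: they share group 2; the group trend gives Sr the larger value.
Approximate values (pm): C 75, Al 126, Ca 171, Sr 185, Sb 140.
So from smallest to largest: C < Al < Sb < Ca < Sr.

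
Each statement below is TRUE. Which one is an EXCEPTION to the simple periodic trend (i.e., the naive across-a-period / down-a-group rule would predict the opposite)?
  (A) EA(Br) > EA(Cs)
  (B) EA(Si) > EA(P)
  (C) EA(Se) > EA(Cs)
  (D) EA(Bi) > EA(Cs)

(B)

The general trend: electron affinity increases across a period and decreases down a group.
(A) Br (period 4, group 17) vs Cs (period 6, group 1): the stated order agrees with the simple trend.
(B) Si (period 3, group 14) vs P (period 3, group 15): the stated order contradicts the simple trend.
(C) Se (period 4, group 16) vs Cs (period 6, group 1): the stated order agrees with the simple trend.
(D) Bi (period 6, group 15) vs Cs (period 6, group 1): the stated order agrees with the simple trend.
The exception is (B): adding an electron to P's half-filled 3p³ is unfavourable, so Si (3p²) has the more exothermic EA.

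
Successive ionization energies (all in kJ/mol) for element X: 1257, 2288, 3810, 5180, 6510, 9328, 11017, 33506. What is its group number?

Look for the largest jump between consecutive ionization energies: IE8/IE7 ≈ 3.0, far larger than any earlier ratio.
That jump marks the point where a core electron is being removed. So the atom has 7 valence electrons.
A main-group element with 7 valence electrons is in group 17.

Group 17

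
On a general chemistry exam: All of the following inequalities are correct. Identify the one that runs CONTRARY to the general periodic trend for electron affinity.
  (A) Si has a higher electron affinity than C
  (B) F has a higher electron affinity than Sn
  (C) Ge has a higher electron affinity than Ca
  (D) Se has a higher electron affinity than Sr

(A)

The general trend: electron affinity increases across a period and decreases down a group.
(A) Si (period 3, group 14) vs C (period 2, group 14): the stated order contradicts the simple trend.
(B) F (period 2, group 17) vs Sn (period 5, group 14): the stated order agrees with the simple trend.
(C) Ge (period 4, group 14) vs Ca (period 4, group 2): the stated order agrees with the simple trend.
(D) Se (period 4, group 16) vs Sr (period 5, group 2): the stated order agrees with the simple trend.
The exception is (A): Si's larger, more diffuse 3p orbitals accept an added electron slightly more readily than C's compact 2p.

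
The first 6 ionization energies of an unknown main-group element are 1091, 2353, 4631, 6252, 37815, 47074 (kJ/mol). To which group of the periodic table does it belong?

Group 14

Look for the largest jump between consecutive ionization energies: IE5/IE4 ≈ 6.0, far larger than any earlier ratio.
That jump marks the point where a core electron is being removed. So the atom has 4 valence electrons.
A main-group element with 4 valence electrons is in group 14.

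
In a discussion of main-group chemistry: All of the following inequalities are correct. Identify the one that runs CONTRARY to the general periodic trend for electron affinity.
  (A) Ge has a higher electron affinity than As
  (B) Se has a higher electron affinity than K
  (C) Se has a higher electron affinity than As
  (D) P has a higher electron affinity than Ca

(A)

The general trend: electron affinity increases across a period and decreases down a group.
(A) Ge (period 4, group 14) vs As (period 4, group 15): the stated order contradicts the simple trend.
(B) Se (period 4, group 16) vs K (period 4, group 1): the stated order agrees with the simple trend.
(C) Se (period 4, group 16) vs As (period 4, group 15): the stated order agrees with the simple trend.
(D) P (period 3, group 15) vs Ca (period 4, group 2): the stated order agrees with the simple trend.
The exception is (A): adding an electron to As's half-filled 4p³ is unfavourable, so Ge (4p²) has the more exothermic EA.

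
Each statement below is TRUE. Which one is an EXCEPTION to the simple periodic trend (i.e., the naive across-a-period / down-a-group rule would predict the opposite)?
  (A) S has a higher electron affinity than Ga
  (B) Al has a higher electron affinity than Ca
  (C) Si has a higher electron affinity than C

(C)

The general trend: electron affinity increases across a period and decreases down a group.
(A) S (period 3, group 16) vs Ga (period 4, group 13): the stated order agrees with the simple trend.
(B) Al (period 3, group 13) vs Ca (period 4, group 2): the stated order agrees with the simple trend.
(C) Si (period 3, group 14) vs C (period 2, group 14): the stated order contradicts the simple trend.
The exception is (C): Si's larger, more diffuse 3p orbitals accept an added electron slightly more readily than C's compact 2p.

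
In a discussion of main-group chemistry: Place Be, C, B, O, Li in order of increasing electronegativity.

Li < Be < B < C < O

Li is in period 2, group 1; Be is in period 2, group 2; B is in period 2, group 13; C is in period 2, group 14; O is in period 2, group 16.
Electronegativity increases across a period and decreases down a group, tracking effective nuclear charge and atomic size.
All lie in period 2, so electronegativity increases left to right.
So from lowest to highest: Li < Be < B < C < O.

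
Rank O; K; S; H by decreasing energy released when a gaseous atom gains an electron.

S, O, H, K

H is in period 1, group 1; O is in period 2, group 16; S is in period 3, group 16; K is in period 4, group 1.
EA tends to increase across a period and decrease down a group, though the pattern is less regular than for IE or radius.
Here both period and group differ, so the two effects have to be weighed against each other.
H > K: H sits above K in group 1, so the down-group effect alone puts H higher.
O > H: the two effects oppose for this pair; the across-period effect wins (141 vs 73 kJ/mol).
S > O: this pair runs against the simple trend — see the exception note.
Note the exception: S has a higher electron affinity than O, contrary to the simple trend — the compact 2p subshell of O repels the added electron more than S's larger 3p does.
Approximate values (kJ/mol): H 73, O 141, S 200, K 48.
So from highest to lowest: S > O > H > K.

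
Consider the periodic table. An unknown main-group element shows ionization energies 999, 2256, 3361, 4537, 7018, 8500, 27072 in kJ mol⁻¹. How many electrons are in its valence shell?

6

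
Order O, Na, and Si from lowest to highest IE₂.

Si, O, Na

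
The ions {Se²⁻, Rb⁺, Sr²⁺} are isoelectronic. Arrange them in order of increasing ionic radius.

All of these have 36 electrons, so size is governed by nuclear charge alone: the more protons, the stronger the pull on the same electron cloud, and the smaller the ion.
Nuclear charges: Sr²⁺ (Z=38), Rb⁺ (Z=37), Se²⁻ (Z=34).
Smallest to largest: Sr²⁺ < Rb⁺ < Se²⁻.

Sr²⁺ < Rb⁺ < Se²⁻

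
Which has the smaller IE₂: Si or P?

After 1 electron has been removed, what remains? Si⁺ still has 3 valence electrons; P⁺ still has 4 valence electrons.
All are still removing valence electrons, so compare the +1 ions as you would atoms: IE_2 generally rises across a period (higher Z_eff) and falls down a group (larger shell), subject to the usual subshell exceptions.
Valence configurations: Si⁺ [Ne]3s²3p¹, P⁺ [Ne]3s²3p².
The numbers (kJ/mol): Si 1577, P 1907.
Hence IE_2: Si < P.

Si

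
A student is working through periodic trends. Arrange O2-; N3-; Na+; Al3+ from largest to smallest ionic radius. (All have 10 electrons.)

All of these have 10 electrons, so size is governed by nuclear charge alone: the more protons, the stronger the pull on the same electron cloud, and the smaller the ion.
Nuclear charges: Al3+ (Z=13), Na+ (Z=11), O2- (Z=8), N3- (Z=7).
Largest to smallest: N3- > O2- > Na+ > Al3+.

N3- > O2- > Na+ > Al3+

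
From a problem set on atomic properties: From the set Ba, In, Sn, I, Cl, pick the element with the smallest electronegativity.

Ba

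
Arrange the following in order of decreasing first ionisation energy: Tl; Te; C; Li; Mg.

C, Te, Mg, Tl, Li

Li is in period 2, group 1; C is in period 2, group 14; Mg is in period 3, group 2; Te is in period 5, group 16; Tl is in period 6, group 13.
Across a period the outer electron is held more tightly (higher IE₁); down a group it sits in a higher shell, more shielded, and comes off more easily.
Here both period and group differ, so the two effects have to be weighed against each other.
Tl > Li: the two effects oppose for this pair; the across-period effect wins (589 vs 520 kJ/mol).
Mg > Tl: period and group pull opposite ways; the down-group shift dominates (738 vs 589 kJ/mol).
Te > Mg: the two effects oppose for this pair; the across-period effect wins (869 vs 738 kJ/mol).
C > Te: period and group pull opposite ways; the down-group shift dominates (1086 vs 869 kJ/mol).
Tabulated first ionization energy (kJ/mol): Li 520, C 1086, Mg 738, Te 869, Tl 589.
So from highest to lowest: C > Te > Mg > Tl > Li.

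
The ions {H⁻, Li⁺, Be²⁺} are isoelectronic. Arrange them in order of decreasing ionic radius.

H⁻ > Li⁺ > Be²⁺

All of these have 2 electrons, so size is governed by nuclear charge alone: the more protons, the stronger the pull on the same electron cloud, and the smaller the ion.
Nuclear charges: Be²⁺ (Z=4), Li⁺ (Z=3), H⁻ (Z=1).
Largest to smallest: H⁻ > Li⁺ > Be²⁺.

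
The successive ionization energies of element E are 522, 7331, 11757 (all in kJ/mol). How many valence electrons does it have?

1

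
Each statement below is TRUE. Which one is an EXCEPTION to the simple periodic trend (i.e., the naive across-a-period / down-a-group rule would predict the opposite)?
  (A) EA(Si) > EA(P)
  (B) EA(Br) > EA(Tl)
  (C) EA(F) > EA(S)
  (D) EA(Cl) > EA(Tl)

The general trend: electron affinity increases across a period and decreases down a group.
(A) Si (period 3, group 14) vs P (period 3, group 15): the stated order contradicts the simple trend.
(B) Br (period 4, group 17) vs Tl (period 6, group 13): the stated order agrees with the simple trend.
(C) F (period 2, group 17) vs S (period 3, group 16): the stated order agrees with the simple trend.
(D) Cl (period 3, group 17) vs Tl (period 6, group 13): the stated order agrees with the simple trend.
The exception is (A): adding an electron to P's half-filled 3p³ is unfavourable, so Si (3p²) has the more exothermic EA.

(A)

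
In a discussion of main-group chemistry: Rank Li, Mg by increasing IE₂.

Mg < Li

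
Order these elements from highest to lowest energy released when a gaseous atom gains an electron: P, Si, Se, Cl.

Si is in period 3, group 14; P is in period 3, group 15; Cl is in period 3, group 17; Se is in period 4, group 16.
Atoms with high Z_eff and room in the valence shell (especially the halogens) have the most exothermic electron affinities.
Here both period and group differ, so the two effects have to be weighed against each other.
Si > P: this pair runs against the simple trend — see the exception note.
Se > Si: period and group pull opposite ways; the across-period shift dominates (195 vs 134 kJ/mol).
Cl > Se: relative to Se, both the across-period and down-group shifts push Cl's electron affinity up.
Note the exception: Si has a higher electron affinity than P, contrary to the simple trend — adding an electron to P's half-filled 3p³ is unfavourable, so Si (3p²) has the more exothermic EA.
Approximate values (kJ/mol): Si 134, P 72, Cl 349, Se 195.
So from highest to lowest: Cl > Se > Si > P.

Cl > Se > Si > P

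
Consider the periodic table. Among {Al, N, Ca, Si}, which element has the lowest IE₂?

Ca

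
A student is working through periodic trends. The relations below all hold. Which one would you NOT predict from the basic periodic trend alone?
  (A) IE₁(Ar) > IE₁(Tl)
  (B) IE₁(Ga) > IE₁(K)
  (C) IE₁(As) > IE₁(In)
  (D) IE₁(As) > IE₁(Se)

(D)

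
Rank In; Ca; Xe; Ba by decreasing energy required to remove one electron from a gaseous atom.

Xe, Ca, In, Ba

Ca is in period 4, group 2; In is in period 5, group 13; Xe is in period 5, group 18; Ba is in period 6, group 2.
IE₁ increases left→right with effective nuclear charge and decreases top→bottom as the valence shell moves farther out.
These span different periods and groups, so the two trends combine.
In > Ba: relative to Ba, both the across-period and down-group shifts push In's first ionization energy up.
Ca > In: period and group pull opposite ways; the down-group shift dominates (590 vs 558 kJ/mol).
Xe > Ca: period and group pull opposite ways; the across-period shift dominates (1170 vs 590 kJ/mol).
Approximate values (kJ/mol): Ca 590, In 558, Xe 1170, Ba 503.
So from highest to lowest: Xe > Ca > In > Ba.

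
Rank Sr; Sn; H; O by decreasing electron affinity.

H is in period 1, group 1; O is in period 2, group 16; Sr is in period 5, group 2; Sn is in period 5, group 14.
EA tends to increase across a period and decrease down a group, though the pattern is less regular than for IE or radius.
Here both period and group differ, so the two effects have to be weighed against each other.
H > Sr: the two effects oppose for this pair; the down-group effect wins (73 vs 5 kJ/mol).
Sn > H: the two effects oppose for this pair; the across-period effect wins (107 vs 73 kJ/mol).
O > Sn: both effects reinforce here, so O is clearly the higher of the two.
Approximate values (kJ/mol): H 73, O 141, Sr 5, Sn 107.
So from highest to lowest: O > Sn > H > Sr.

O > Sn > H > Sr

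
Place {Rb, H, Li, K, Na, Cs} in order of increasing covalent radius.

H is in period 1, group 1; Li is in period 2, group 1; Na is in period 3, group 1; K is in period 4, group 1; Rb is in period 5, group 1; Cs is in period 6, group 1.
Moving right in a period, electrons are added to the same shell under a stronger nuclear pull, so atoms get smaller; moving down, a new shell is opened and atoms get larger.
All are in group 1, so atomic radius increases down the group.
So from smallest to largest: H < Li < Na < K < Rb < Cs.

H < Li < Na < K < Rb < Cs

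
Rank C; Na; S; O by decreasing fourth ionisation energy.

Na, O, C, S

IE_4 is the cost of taking one more electron from the +3 cation: C³⁺ still has 1 valence electron; Na³⁺ is already 2 electrons into the core; S³⁺ still has 3 valence electrons; O³⁺ still has 3 valence electrons.
Breaking into a closed-shell core is much more expensive than removing a leftover valence electron — Na has the largest IE_4 here.
Valence configurations: C³⁺ [He]2s¹, S³⁺ [Ne]3s²3p¹, O³⁺ [He]2s²2p¹.
Tabulated IE_4 (kJ/mol): C 6223, Na 9543, S 4556, O 7469.
Hence IE_4: S < C < O < Na.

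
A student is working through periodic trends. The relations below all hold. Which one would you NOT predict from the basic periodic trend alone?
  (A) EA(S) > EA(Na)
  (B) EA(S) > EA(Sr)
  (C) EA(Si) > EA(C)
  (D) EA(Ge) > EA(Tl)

The general trend: electron affinity increases across a period and decreases down a group.
(A) S (period 3, group 16) vs Na (period 3, group 1): the stated order agrees with the simple trend.
(B) S (period 3, group 16) vs Sr (period 5, group 2): the stated order agrees with the simple trend.
(C) Si (period 3, group 14) vs C (period 2, group 14): the stated order contradicts the simple trend.
(D) Ge (period 4, group 14) vs Tl (period 6, group 13): the stated order agrees with the simple trend.
The exception is (C): Si's larger, more diffuse 3p orbitals accept an added electron slightly more readily than C's compact 2p.

(C)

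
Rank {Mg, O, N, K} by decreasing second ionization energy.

IE_2 is the cost of taking one more electron from the +1 cation: Mg⁺ still has 1 valence electron; O⁺ still has 5 valence electrons; N⁺ still has 4 valence electrons; K⁺ is the bare [Ar] core.
Usually core removal costs more than valence removal, but here the competition is close: a tightly held n=2 valence electron can cost more to remove than an n=3 core electron, so the actual values have to decide it.
Valence configurations: Mg⁺ [Ne]3s¹, O⁺ [He]2s²2p³, N⁺ [He]2s²2p².
The numbers (kJ/mol): Mg 1451, O 3388, N 2856, K 3052.
Hence IE_2: Mg < N < K < O.

O > K > N > Mg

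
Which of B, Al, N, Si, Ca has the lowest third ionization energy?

IE_3 is the cost of taking one more electron from the +2 cation: B²⁺ still has 1 valence electron; Al²⁺ still has 1 valence electron; N²⁺ still has 3 valence electrons; Si²⁺ still has 2 valence electrons; Ca²⁺ is the bare [Ar] core.
Breaking into a closed-shell core is much more expensive than removing a leftover valence electron — Ca has the largest IE_3 here.
Valence configurations: B²⁺ [He]2s¹, Al²⁺ [Ne]3s¹, N²⁺ [He]2s²2p¹, Si²⁺ [Ne]3s².
The numbers (kJ/mol): B 3660, Al 2745, N 4578, Si 3232, Ca 4912.
Putting it together, IE_3: Al < Si < B < N < Ca.

Al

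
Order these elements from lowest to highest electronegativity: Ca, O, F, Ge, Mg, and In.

Ca < Mg < In < Ge < O < F

O is in period 2, group 16; F is in period 2, group 17; Mg is in period 3, group 2; Ca is in period 4, group 2; Ge is in period 4, group 14; In is in period 5, group 13.
Smaller atoms with higher effective nuclear charge are more electronegative.
Here both period and group differ, so the two effects have to be weighed against each other.
Mg > Ca: Mg sits above Ca in group 2, so the down-group effect alone puts Mg higher.
In > Mg: period and group pull opposite ways; the across-period shift dominates (1.78 vs 1.31).
Ge > In: both effects reinforce here, so Ge is clearly the higher of the two.
O > Ge: relative to Ge, both the across-period and down-group shifts push O's electronegativity up.
F > O: both are in period 2; the period trend gives F the larger value.
For reference (Pauling): O 3.44, F 3.98, Mg 1.31, Ca 1.00, Ge 2.01, In 1.78.
So from lowest to highest: Ca < Mg < In < Ge < O < F.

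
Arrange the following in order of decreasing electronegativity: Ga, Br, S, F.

F > Br > S > Ga

F is in period 2, group 17; S is in period 3, group 16; Ga is in period 4, group 13; Br is in period 4, group 17.
Electronegativity increases across a period and decreases down a group, tracking effective nuclear charge and atomic size.
Here both period and group differ, so the two effects have to be weighed against each other.
S > Ga: relative to Ga, both the across-period and down-group shifts push S's electronegativity up.
Br > S: period and group pull opposite ways; the across-period shift dominates (2.96 vs 2.58).
F > Br: they share group 17; the group trend gives F the larger value.
Tabulated electronegativity (Pauling): F 3.98, S 2.58, Ga 1.81, Br 2.96.
So from highest to lowest: F > Br > S > Ga.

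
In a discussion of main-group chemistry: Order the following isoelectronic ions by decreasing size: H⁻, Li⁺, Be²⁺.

H⁻, Li⁺, Be²⁺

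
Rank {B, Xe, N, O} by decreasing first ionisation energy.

N, O, Xe, B

Across a period the outer electron is held more tightly (higher IE₁); down a group it sits in a higher shell, more shielded, and comes off more easily.
Neither a single period nor a single group — weigh both effects.
Xe > B: the two effects oppose for this pair; the across-period effect wins (1170 vs 801 kJ/mol).
O > Xe: the two effects oppose for this pair; the down-group effect wins (1314 vs 1170 kJ/mol).
N > O: this pair runs against the simple trend — see the exception note.
Note the exception: N has a higher first ionization energy than O, contrary to the simple trend — pairing an electron in O's 2p⁴ costs repulsion energy, so O ionizes more easily than half-filled N (2p³).
Tabulated first ionization energy (kJ/mol): B 801, N 1402, O 1314, Xe 1170.
So from highest to lowest: N > O > Xe > B.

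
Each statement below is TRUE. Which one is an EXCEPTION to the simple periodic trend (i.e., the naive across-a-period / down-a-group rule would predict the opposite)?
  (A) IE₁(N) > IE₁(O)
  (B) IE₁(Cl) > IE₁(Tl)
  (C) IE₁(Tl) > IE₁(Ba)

The general trend: first ionization energy increases across a period and decreases down a group.
(A) N (period 2, group 15) vs O (period 2, group 16): the stated order contradicts the simple trend.
(B) Cl (period 3, group 17) vs Tl (period 6, group 13): the stated order agrees with the simple trend.
(C) Tl (period 6, group 13) vs Ba (period 6, group 2): the stated order agrees with the simple trend.
The exception is (A): pairing an electron in O's 2p⁴ costs repulsion energy, so O ionizes more easily than half-filled N (2p³).

(A)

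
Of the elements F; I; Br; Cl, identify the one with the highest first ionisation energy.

F is in period 2, group 17; Cl is in period 3, group 17; Br is in period 4, group 17; I is in period 5, group 17.
First ionization energy rises across a period (greater Z_eff holds electrons more tightly) and falls down a group (valence electrons are farther from the nucleus).
All are in group 17, so first ionization energy increases up the group.
The highest first ionisation energy among these belongs to F.

F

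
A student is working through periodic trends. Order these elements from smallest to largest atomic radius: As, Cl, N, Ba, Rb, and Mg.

N < Cl < As < Mg < Ba < Rb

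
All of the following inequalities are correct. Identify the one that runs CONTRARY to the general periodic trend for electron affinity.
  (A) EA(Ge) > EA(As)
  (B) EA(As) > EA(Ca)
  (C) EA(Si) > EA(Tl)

The general trend: electron affinity increases across a period and decreases down a group.
(A) Ge (period 4, group 14) vs As (period 4, group 15): the stated order contradicts the simple trend.
(B) As (period 4, group 15) vs Ca (period 4, group 2): the stated order agrees with the simple trend.
(C) Si (period 3, group 14) vs Tl (period 6, group 13): the stated order agrees with the simple trend.
The exception is (A): adding an electron to As's half-filled 4p³ is unfavourable, so Ge (4p²) has the more exothermic EA.

(A)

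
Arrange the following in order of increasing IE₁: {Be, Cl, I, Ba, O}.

Be is in period 2, group 2; O is in period 2, group 16; Cl is in period 3, group 17; I is in period 5, group 17; Ba is in period 6, group 2.
Across a period the outer electron is held more tightly (higher IE₁); down a group it sits in a higher shell, more shielded, and comes off more easily.
Neither a single period nor a single group — weigh both effects.
Be > Ba: they share group 2; the group trend gives Be the larger value.
I > Be: the two effects oppose for this pair; the across-period effect wins (1008 vs 900 kJ/mol).
Cl > I: Cl sits above I in group 17, so the down-group effect alone puts Cl higher.
O > Cl: the two effects oppose for this pair; the down-group effect wins (1314 vs 1251 kJ/mol).
Approximate values (kJ/mol): Be 900, O 1314, Cl 1251, I 1008, Ba 503.
So from lowest to highest: Ba < Be < I < Cl < O.

Ba < Be < I < Cl < O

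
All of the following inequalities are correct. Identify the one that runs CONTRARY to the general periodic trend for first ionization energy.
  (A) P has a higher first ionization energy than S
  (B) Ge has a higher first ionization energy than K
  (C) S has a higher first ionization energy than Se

The general trend: first ionization energy increases across a period and decreases down a group.
(A) P (period 3, group 15) vs S (period 3, group 16): the stated order contradicts the simple trend.
(B) Ge (period 4, group 14) vs K (period 4, group 1): the stated order agrees with the simple trend.
(C) S (period 3, group 16) vs Se (period 4, group 16): the stated order agrees with the simple trend.
The exception is (A): S (3p⁴) ionizes more easily than half-filled P (3p³) because the paired 3p electron in S is pushed out by e⁻–e⁻ repulsion.

(A)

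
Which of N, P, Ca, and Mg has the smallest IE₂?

Ca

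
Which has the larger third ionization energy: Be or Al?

After 2 electrons have been removed, what remains? Be²⁺ is the bare [He] core; Al²⁺ still has 1 valence electron.
Core electrons are held far more tightly than valence electrons, so Be tops the IE_3 order.
The numbers (kJ/mol): Be 14849, Al 2745.
Putting it together, IE_3: Al < Be.

Be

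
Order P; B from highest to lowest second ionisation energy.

B > P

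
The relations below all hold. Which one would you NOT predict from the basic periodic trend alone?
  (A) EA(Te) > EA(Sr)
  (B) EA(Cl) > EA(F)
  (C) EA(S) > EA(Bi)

(B)

The general trend: electron affinity increases across a period and decreases down a group.
(A) Te (period 5, group 16) vs Sr (period 5, group 2): the stated order agrees with the simple trend.
(B) Cl (period 3, group 17) vs F (period 2, group 17): the stated order contradicts the simple trend.
(C) S (period 3, group 16) vs Bi (period 6, group 15): the stated order agrees with the simple trend.
The exception is (B): F's small 2p subshell makes the incoming electron feel strong e⁻–e⁻ repulsion, so Cl actually releases more energy on gaining an electron.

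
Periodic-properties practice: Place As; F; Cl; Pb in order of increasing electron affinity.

Pb < As < F < Cl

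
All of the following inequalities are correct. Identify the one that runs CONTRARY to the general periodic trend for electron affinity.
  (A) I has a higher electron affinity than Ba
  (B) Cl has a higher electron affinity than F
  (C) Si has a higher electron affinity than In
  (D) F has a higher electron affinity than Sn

(B)

The general trend: electron affinity increases across a period and decreases down a group.
(A) I (period 5, group 17) vs Ba (period 6, group 2): the stated order agrees with the simple trend.
(B) Cl (period 3, group 17) vs F (period 2, group 17): the stated order contradicts the simple trend.
(C) Si (period 3, group 14) vs In (period 5, group 13): the stated order agrees with the simple trend.
(D) F (period 2, group 17) vs Sn (period 5, group 14): the stated order agrees with the simple trend.
The exception is (B): F's small 2p subshell makes the incoming electron feel strong e⁻–e⁻ repulsion, so Cl actually releases more energy on gaining an electron.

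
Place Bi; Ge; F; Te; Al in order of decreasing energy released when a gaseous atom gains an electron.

F, Te, Ge, Bi, Al

F is in period 2, group 17; Al is in period 3, group 13; Ge is in period 4, group 14; Te is in period 5, group 16; Bi is in period 6, group 15.
Electron affinity generally becomes more exothermic across a period toward the halogens and less exothermic down a group.
Neither a single period nor a single group — weigh both effects.
Bi > Al: period and group pull opposite ways; the across-period shift dominates (91 vs 42 kJ/mol).
Ge > Bi: period and group pull opposite ways; the down-group shift dominates (119 vs 91 kJ/mol).
Te > Ge: period and group pull opposite ways; the across-period shift dominates (190 vs 119 kJ/mol).
F > Te: both effects reinforce here, so F is clearly the higher of the two.
Approximate values (kJ/mol): F 328, Al 42, Ge 119, Te 190, Bi 91.
So from highest to lowest: F > Te > Ge > Bi > Al.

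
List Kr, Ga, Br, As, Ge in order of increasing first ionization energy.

First ionization energy rises across a period (greater Z_eff holds electrons more tightly) and falls down a group (valence electrons are farther from the nucleus).
All lie in period 4, so first ionization energy increases left to right.
So from lowest to highest: Ga < Ge < As < Br < Kr.

Ga < Ge < As < Br < Kr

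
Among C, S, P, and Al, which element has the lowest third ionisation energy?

After 2 electrons have been removed, what remains? C²⁺ still has 2 valence electrons; S²⁺ still has 4 valence electrons; P²⁺ still has 3 valence electrons; Al²⁺ still has 1 valence electron.
All are still removing valence electrons, so compare the +2 ions as you would atoms: IE_3 generally rises across a period (higher Z_eff) and falls down a group (larger shell), subject to the usual subshell exceptions.
Valence configurations: C²⁺ [He]2s², S²⁺ [Ne]3s²3p², P²⁺ [Ne]3s²3p¹, Al²⁺ [Ne]3s¹.
Approximate IE_3 values (kJ/mol): C 4620, S 3357, P 2914, Al 2745.
Overall IE_3 order: Al < P < S < C.

Al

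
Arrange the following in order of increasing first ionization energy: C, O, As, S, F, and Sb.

C is in period 2, group 14; O is in period 2, group 16; F is in period 2, group 17; S is in period 3, group 16; As is in period 4, group 15; Sb is in period 5, group 15.
IE₁ increases left→right with effective nuclear charge and decreases top→bottom as the valence shell moves farther out.
Here both period and group differ, so the two effects have to be weighed against each other.
As > Sb: As sits above Sb in group 15, so the down-group effect alone puts As higher.
S > As: relative to As, both the across-period and down-group shifts push S's first ionization energy up.
C > S: period and group pull opposite ways; the down-group shift dominates (1086 vs 1000 kJ/mol).
O > C: O lies to the right of C in period 2, so the across-period effect alone puts O higher.
F > O: F lies to the right of O in period 2, so the across-period effect alone puts F higher.
Tabulated first ionization energy (kJ/mol): C 1086, O 1314, F 1681, S 1000, As 947, Sb 831.
So from lowest to highest: Sb < As < S < C < O < F.

Sb, As, S, C, O, F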